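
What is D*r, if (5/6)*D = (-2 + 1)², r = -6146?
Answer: -36876/5 ≈ -7375.2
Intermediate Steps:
D = 6/5 (D = 6*(-2 + 1)²/5 = (6/5)*(-1)² = (6/5)*1 = 6/5 ≈ 1.2000)
D*r = (6/5)*(-6146) = -36876/5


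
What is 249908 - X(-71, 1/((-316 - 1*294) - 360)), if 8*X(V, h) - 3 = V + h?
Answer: 1939352041/7760 ≈ 2.4992e+5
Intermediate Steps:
X(V, h) = 3/8 + V/8 + h/8 (X(V, h) = 3/8 + (V + h)/8 = 3/8 + (V/8 + h/8) = 3/8 + V/8 + h/8)
249908 - X(-71, 1/((-316 - 1*294) - 360)) = 249908 - (3/8 + (⅛)*(-71) + 1/(8*((-316 - 1*294) - 360))) = 249908 - (3/8 - 71/8 + 1/(8*((-316 - 294) - 360))) = 249908 - (3/8 - 71/8 + 1/(8*(-610 - 360))) = 249908 - (3/8 - 71/8 + (⅛)/(-970)) = 249908 - (3/8 - 71/8 + (⅛)*(-1/970)) = 249908 - (3/8 - 71/8 - 1/7760) = 249908 - 1*(-65961/7760) = 249908 + 65961/7760 = 1939352041/7760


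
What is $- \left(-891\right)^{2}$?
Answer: $-793881$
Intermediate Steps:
$- \left(-891\right)^{2} = \left(-1\right) 793881 = -793881$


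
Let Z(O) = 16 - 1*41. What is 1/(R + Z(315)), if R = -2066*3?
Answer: -1/6223 ≈ -0.00016069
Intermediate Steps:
Z(O) = -25 (Z(O) = 16 - 41 = -25)
R = -6198
1/(R + Z(315)) = 1/(-6198 - 25) = 1/(-6223) = -1/6223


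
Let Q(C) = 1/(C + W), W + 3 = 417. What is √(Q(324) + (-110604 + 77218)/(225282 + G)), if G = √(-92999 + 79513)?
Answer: √82*√((-24413586 + I*√13486)/(225282 + I*√13486))/246 ≈ 9.9678e-5 + 0.3832*I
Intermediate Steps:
W = 414 (W = -3 + 417 = 414)
G = I*√13486 (G = √(-13486) = I*√13486 ≈ 116.13*I)
Q(C) = 1/(414 + C) (Q(C) = 1/(C + 414) = 1/(414 + C))
√(Q(324) + (-110604 + 77218)/(225282 + G)) = √(1/(414 + 324) + (-110604 + 77218)/(225282 + I*√13486)) = √(1/738 - 33386/(225282 + I*√13486))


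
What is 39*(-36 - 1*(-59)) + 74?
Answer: 971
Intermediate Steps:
39*(-36 - 1*(-59)) + 74 = 39*(-36 + 59) + 74 = 39*23 + 74 = 897 + 74 = 971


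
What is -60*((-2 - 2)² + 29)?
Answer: -2700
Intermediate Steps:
-60*((-2 - 2)² + 29) = -60*((-4)² + 29) = -60*(16 + 29) = -60*45 = -2700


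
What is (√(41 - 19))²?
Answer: 22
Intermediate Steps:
(√(41 - 19))² = (√22)² = 22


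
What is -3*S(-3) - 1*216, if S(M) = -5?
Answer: -201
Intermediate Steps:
-3*S(-3) - 1*216 = -3*(-5) - 1*216 = 15 - 216 = -201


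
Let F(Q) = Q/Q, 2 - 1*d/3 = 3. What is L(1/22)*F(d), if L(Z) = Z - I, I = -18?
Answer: 397/22 ≈ 18.045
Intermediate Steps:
d = -3 (d = 6 - 3*3 = 6 - 9 = -3)
F(Q) = 1
L(Z) = 18 + Z (L(Z) = Z - 1*(-18) = Z + 18 = 18 + Z)
L(1/22)*F(d) = (18 + 1/22)*1 = (397/22)*1 = 397/22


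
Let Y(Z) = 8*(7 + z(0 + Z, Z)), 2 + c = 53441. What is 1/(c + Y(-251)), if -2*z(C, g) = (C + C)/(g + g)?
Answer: 1/53491 ≈ 1.8695e-5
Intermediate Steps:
z(C, g) = -C/(2*g) (z(C, g) = -(C + C)/(2*(g + g)) = -2*C/(2*(2*g)) = -2*C*1/(2*g)/2 = -C/(2*g))
c = 53439 (c = -2 + 53441 = 53439)
Y(Z) = 52 (Y(Z) = 8*(7 - (0 + Z)/(2*Z)) = 8*(7 - Z/(2*Z)) = 8*(7 - 1/2) = 8*(13/2) = 52)
1/(c + Y(-251)) = 1/(53439 + 52) = 1/53491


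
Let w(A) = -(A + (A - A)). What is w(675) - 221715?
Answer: -222390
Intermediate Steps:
w(A) = -A (w(A) = -(A + 0) = -A)
w(675) - 221715 = -1*675 - 221715 = -675 - 221715 = -222390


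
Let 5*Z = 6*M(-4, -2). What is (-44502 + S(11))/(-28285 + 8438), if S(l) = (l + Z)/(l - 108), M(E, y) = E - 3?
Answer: 21583483/9625795 ≈ 2.2423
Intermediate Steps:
M(E, y) = -3 + E
Z = -42/5 (Z = (6*(-3 - 4))/5 = (6*(-7))/5 = (⅕)*(-42) = -42/5 ≈ -8.4000)
S(l) = (-42/5 + l)/(-108 + l) (S(l) = (l - 42/5)/(l - 108) = (-42/5 + l)/(-108 + l))
(-44502 + S(11))/(-28285 + 8438) = (-44502 + (-42/5 + 11)/(-108 + 11))/(-28285 + 8438) = (-44502 + (13/5)/(-97))/(-19847) = (-44502 - 1/97*13/5)*(-1/19847) = (-44502 - 13/485)*(-1/19847) = -21583483/485*(-1/19847) = 21583483/9625795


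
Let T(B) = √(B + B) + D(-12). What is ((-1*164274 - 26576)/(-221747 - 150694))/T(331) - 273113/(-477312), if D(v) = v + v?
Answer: 1822344844073/2548044673152 + 95425*√662/16014963 ≈ 0.86850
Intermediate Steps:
D(v) = 2*v
T(B) = -24 + √2*√B (T(B) = √(B + B) + 2*(-12) = √(2*B) - 24 = √2*√B - 24 = -24 + √2*√B)
((-1*164274 - 26576)/(-221747 - 150694))/T(331) - 273113/(-477312) = ((-1*164274 - 26576)/(-221747 - 150694))/(-24 + √2*√331) - 273113/(-477312) = ((-164274 - 26576)/(-372441))/(-24 + √662) - 273113*(-1/477312) = (-190850*(-1/372441))/(-24 + √662) + 273113/477312 = 190850/(372441*(-24 + √662)) + 273113/477312 = 273113/477312 + 190850/(372441*(-24 + √662))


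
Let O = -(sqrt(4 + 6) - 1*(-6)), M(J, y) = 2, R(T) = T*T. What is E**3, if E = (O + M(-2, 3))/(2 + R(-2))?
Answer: -(4 + sqrt(10))**3/216 ≈ -1.7010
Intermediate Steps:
R(T) = T**2
O = -6 - sqrt(10) (O = -(sqrt(10) + 6) = -(6 + sqrt(10)) = -6 - sqrt(10) ≈ -9.1623)
E = -2/3 - sqrt(10)/6 (E = ((-6 - sqrt(10)) + 2)/(2 + (-2)**2) = (-4 - sqrt(10))/(2 + 4) = (-4 - sqrt(10))/6 = (-4 - sqrt(10))*(1/6) = -2/3 - sqrt(10)/6 ≈ -1.1937)
E**3 = (-2/3 - sqrt(10)/6)**3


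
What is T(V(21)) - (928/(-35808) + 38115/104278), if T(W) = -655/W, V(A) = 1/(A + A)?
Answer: -3210101252443/116687082 ≈ -27510.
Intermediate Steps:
V(A) = 1/(2*A)
T(V(21)) - (928/(-35808) + 38115/104278) = -655/((½)/21) - (928/(-35808) + 38115/104278) = -655/((½)*(1/21)) - (928*(-1/35808) + 38115*(1/104278)) = -655/1/42 - (-29/1119 + 38115/104278) = -655*42 - 1*39626623/116687082 = -27510 - 39626623/116687082 = -3210101252443/116687082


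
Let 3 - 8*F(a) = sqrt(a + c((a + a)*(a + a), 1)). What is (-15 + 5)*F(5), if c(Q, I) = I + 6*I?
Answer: -15/4 + 5*sqrt(3)/2 ≈ 0.58013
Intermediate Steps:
c(Q, I) = 7*I
F(a) = 3/8 - sqrt(7 + a)/8 (F(a) = 3/8 - sqrt(a + 7*1)/8 = 3/8 - sqrt(a + 7)/8 = 3/8 - sqrt(7 + a)/8)
(-15 + 5)*F(5) = (-15 + 5)*(3/8 - sqrt(7 + 5)/8) = -10*(3/8 - sqrt(3)/4) = -15/4 + 5*sqrt(3)/2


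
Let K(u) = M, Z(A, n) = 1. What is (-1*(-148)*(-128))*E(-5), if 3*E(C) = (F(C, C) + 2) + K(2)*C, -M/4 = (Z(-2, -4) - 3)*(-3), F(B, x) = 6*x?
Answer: -1742848/3 ≈ -5.8095e+5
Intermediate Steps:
M = -24 (M = -4*(1 - 3)*(-3) = -(-8)*(-3) = -4*6 = -24)
K(u) = -24
E(C) = 2/3 - 6*C (E(C) = ((6*C + 2) - 24*C)/3 = ((2 + 6*C) - 24*C)/3 = (2 - 18*C)/3 = 2/3 - 6*C)
(-1*(-148)*(-128))*E(-5) = (-1*(-148)*(-128))*(2/3 - 6*(-5)) = (148*(-128))*(2/3 + 30) = -18944*92/3 = -1742848/3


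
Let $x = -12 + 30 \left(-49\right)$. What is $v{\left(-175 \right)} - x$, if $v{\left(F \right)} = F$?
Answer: $1307$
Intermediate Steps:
$x = -1482$ ($x = -12 - 1470 = -1482$)
$v{\left(-175 \right)} - x = -175 - -1482 = -175 + 1482 = 1307$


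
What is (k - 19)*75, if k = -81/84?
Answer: -41925/28 ≈ -1497.3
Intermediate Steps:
k = -27/28 (k = -81*1/84 = -27/28 ≈ -0.96429)
(k - 19)*75 = (-27/28 - 19)*75 = -559/28*75 = -41925/28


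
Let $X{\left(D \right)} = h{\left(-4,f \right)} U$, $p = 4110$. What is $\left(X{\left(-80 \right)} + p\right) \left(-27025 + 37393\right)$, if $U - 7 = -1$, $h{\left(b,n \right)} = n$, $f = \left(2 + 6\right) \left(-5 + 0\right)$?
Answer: $40124160$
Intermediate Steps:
$f = -40$ ($f = 8 \left(-5\right) = -40$)
$U = 6$ ($U = 7 - 1 = 6$)
$X{\left(D \right)} = -240$ ($X{\left(D \right)} = \left(-40\right) 6 = -240$)
$\left(X{\left(-80 \right)} + p\right) \left(-27025 + 37393\right) = \left(-240 + 4110\right) \left(-27025 + 37393\right) = 3870 \cdot 10368 = 40124160$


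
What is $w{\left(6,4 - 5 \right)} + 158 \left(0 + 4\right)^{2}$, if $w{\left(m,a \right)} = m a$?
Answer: $2522$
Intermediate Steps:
$w{\left(m,a \right)} = a m$
$w{\left(6,4 - 5 \right)} + 158 \left(0 + 4\right)^{2} = \left(4 - 5\right) 6 + 158 \left(0 + 4\right)^{2} = \left(-1\right) 6 + 158 \cdot 4^{2} = -6 + 158 \cdot 16 = -6 + 2528 = 2522$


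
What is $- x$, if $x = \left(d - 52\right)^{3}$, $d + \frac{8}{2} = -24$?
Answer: $512000$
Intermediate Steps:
$d = -28$ ($d = -4 - 24 = -28$)
$x = -512000$ ($x = \left(-28 - 52\right)^{3} = \left(-80\right)^{3} = -512000$)
$- x = \left(-1\right) \left(-512000\right) = 512000$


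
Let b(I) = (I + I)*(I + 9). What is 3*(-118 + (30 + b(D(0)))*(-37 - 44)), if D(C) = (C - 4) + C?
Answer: 2076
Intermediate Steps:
D(C) = -4 + 2*C (D(C) = (-4 + C) + C = -4 + 2*C)
b(I) = 2*I*(9 + I) (b(I) = (2*I)*(9 + I) = 2*I*(9 + I))
3*(-118 + (30 + b(D(0)))*(-37 - 44)) = 3*(-118 + (30 + 2*(-4 + 2*0)*(9 + (-4 + 2*0)))*(-37 - 44)) = 3*(-118 + (30 + 2*(-4 + 0)*(9 + (-4 + 0)))*(-81)) = 3*(-118 + (30 + 2*(-4)*(9 - 4))*(-81)) = 3*(-118 + (30 + 2*(-4)*5)*(-81)) = 3*(-118 + (30 - 40)*(-81)) = 3*(-118 - 10*(-81)) = 3*(-118 + 810) = 3*692 = 2076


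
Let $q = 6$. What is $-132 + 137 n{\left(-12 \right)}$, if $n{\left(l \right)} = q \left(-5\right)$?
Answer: $-4242$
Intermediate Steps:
$n{\left(l \right)} = -30$ ($n{\left(l \right)} = 6 \left(-5\right) = -30$)
$-132 + 137 n{\left(-12 \right)} = -132 + 137 \left(-30\right) = -132 - 4110 = -4242$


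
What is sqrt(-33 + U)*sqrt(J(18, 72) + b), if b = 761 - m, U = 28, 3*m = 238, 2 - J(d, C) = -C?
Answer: I*sqrt(34005)/3 ≈ 61.468*I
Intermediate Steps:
J(d, C) = 2 + C (J(d, C) = 2 - (-1)*C = 2 + C)
m = 238/3 (m = (1/3)*238 = 238/3 ≈ 79.333)
b = 2045/3 (b = 761 - 1*238/3 = 761 - 238/3 = 2045/3 ≈ 681.67)
sqrt(-33 + U)*sqrt(J(18, 72) + b) = sqrt(-33 + 28)*sqrt((2 + 72) + 2045/3) = sqrt(-5)*sqrt(74 + 2045/3) = (I*sqrt(5))*sqrt(2267/3) = (I*sqrt(5))*(sqrt(6801)/3) = I*sqrt(34005)/3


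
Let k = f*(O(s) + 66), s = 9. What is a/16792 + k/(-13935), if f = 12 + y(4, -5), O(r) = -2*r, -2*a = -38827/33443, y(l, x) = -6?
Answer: -107642020937/5217030412240 ≈ -0.020633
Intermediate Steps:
a = 38827/66886 (a = -(-38827)/(2*33443) = -1/2*(-38827/33443) = 38827/66886 ≈ 0.58049)
f = 6 (f = 12 - 6 = 6)
k = 288 (k = 6*(-2*9 + 66) = 6*(-18 + 66) = 6*48 = 288)
a/16792 + k/(-13935) = (38827/66886)/16792 + 288/(-13935) = (38827/66886)*(1/16792) + 288*(-1/13935) = 38827/1123149712 - 96/4645 = -107642020937/5217030412240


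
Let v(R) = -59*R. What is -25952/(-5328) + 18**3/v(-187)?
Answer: 19837582/3673989 ≈ 5.3995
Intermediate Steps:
-25952/(-5328) + 18**3/v(-187) = -25952/(-5328) + 18**3/((-59*(-187))) = -25952*(-1/5328) + 5832/11033 = 1622/333 + 5832*(1/11033) = 1622/333 + 5832/11033 = 19837582/3673989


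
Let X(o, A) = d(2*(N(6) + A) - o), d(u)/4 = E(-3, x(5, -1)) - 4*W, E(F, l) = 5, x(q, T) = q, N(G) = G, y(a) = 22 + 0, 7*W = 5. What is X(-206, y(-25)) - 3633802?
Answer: -25436554/7 ≈ -3.6338e+6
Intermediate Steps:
W = 5/7 (W = (⅐)*5 = 5/7 ≈ 0.71429)
y(a) = 22
d(u) = 60/7 (d(u) = 4*(5 - 4*5/7) = 4*(5 - 20/7) = 4*(15/7) = 60/7)
X(o, A) = 60/7
X(-206, y(-25)) - 3633802 = 60/7 - 3633802 = -25436554/7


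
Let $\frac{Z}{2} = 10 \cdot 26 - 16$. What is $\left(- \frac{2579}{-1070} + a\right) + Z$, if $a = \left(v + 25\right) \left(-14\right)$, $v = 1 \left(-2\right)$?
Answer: $\frac{180199}{1070} \approx 168.41$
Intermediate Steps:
$v = -2$
$a = -322$ ($a = \left(-2 + 25\right) \left(-14\right) = 23 \left(-14\right) = -322$)
$Z = 488$ ($Z = 2 \left(10 \cdot 26 - 16\right) = 2 \left(260 - 16\right) = 2 \cdot 244 = 488$)
$\left(- \frac{2579}{-1070} + a\right) + Z = \left(- \frac{2579}{-1070} - 322\right) + 488 = \left(\left(-2579\right) \left(- \frac{1}{1070}\right) - 322\right) + 488 = \left(\frac{2579}{1070} - 322\right) + 488 = - \frac{341961}{1070} + 488 = \frac{180199}{1070}$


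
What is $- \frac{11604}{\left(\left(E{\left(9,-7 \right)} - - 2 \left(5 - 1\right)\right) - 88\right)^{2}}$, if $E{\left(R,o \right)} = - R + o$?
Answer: $- \frac{967}{768} \approx -1.2591$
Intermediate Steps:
$E{\left(R,o \right)} = o - R$
$- \frac{11604}{\left(\left(E{\left(9,-7 \right)} - - 2 \left(5 - 1\right)\right) - 88\right)^{2}} = - \frac{11604}{\left(\left(\left(-7 - 9\right) - - 2 \left(5 - 1\right)\right) - 88\right)^{2}} = - \frac{11604}{\left(\left(\left(-7 - 9\right) - \left(-2\right) 4\right) - 88\right)^{2}} = - \frac{11604}{\left(\left(-16 - -8\right) - 88\right)^{2}} = - \frac{11604}{\left(\left(-16 + 8\right) - 88\right)^{2}} = - \frac{11604}{\left(-8 - 88\right)^{2}} = - \frac{11604}{\left(-96\right)^{2}} = - \frac{11604}{9216} = \left(-11604\right) \frac{1}{9216} = - \frac{967}{768}$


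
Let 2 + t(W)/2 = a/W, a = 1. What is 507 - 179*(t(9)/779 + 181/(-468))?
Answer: 23377033/40508 ≈ 577.10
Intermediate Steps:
t(W) = -4 + 2/W (t(W) = -4 + 2*(1/W) = -4 + 2/W)
507 - 179*(t(9)/779 + 181/(-468)) = 507 - 179*((-4 + 2/9)/779 + 181/(-468)) = 507 - 179*((-4 + 2*(⅑))*(1/779) + 181*(-1/468)) = 507 - 179*((-4 + 2/9)*(1/779) - 181/468) = 507 - 179*(-34/9*1/779 - 181/468) = 507 - 179*(-34/7011 - 181/468) = 507 - 179*(-15863/40508) = 507 + 2839477/40508 = 23377033/40508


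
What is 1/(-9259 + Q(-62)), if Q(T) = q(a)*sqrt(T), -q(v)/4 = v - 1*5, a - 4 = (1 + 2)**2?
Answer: I/(-9259*I + 32*sqrt(62)) ≈ -0.00010792 + 2.9369e-6*I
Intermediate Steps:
a = 13 (a = 4 + (1 + 2)**2 = 4 + 3**2 = 4 + 9 = 13)
q(v) = 20 - 4*v (q(v) = -4*(v - 1*5) = -4*(v - 5) = -4*(-5 + v) = 20 - 4*v)
Q(T) = -32*sqrt(T) (Q(T) = (20 - 4*13)*sqrt(T) = (20 - 52)*sqrt(T) = -32*sqrt(T))
1/(-9259 + Q(-62)) = 1/(-9259 - 32*I*sqrt(62))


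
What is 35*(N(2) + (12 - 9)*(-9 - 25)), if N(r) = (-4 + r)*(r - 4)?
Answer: -3430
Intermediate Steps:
N(r) = (-4 + r)**2 (N(r) = (-4 + r)*(-4 + r) = (-4 + r)**2)
35*(N(2) + (12 - 9)*(-9 - 25)) = 35*((-4 + 2)**2 + (12 - 9)*(-9 - 25)) = 35*((-2)**2 + 3*(-34)) = 35*(4 - 102) = 35*(-98) = -3430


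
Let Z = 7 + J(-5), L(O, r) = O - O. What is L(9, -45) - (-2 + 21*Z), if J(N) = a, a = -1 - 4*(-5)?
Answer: -544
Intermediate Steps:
a = 19 (a = -1 + 20 = 19)
J(N) = 19
L(O, r) = 0
Z = 26 (Z = 7 + 19 = 26)
L(9, -45) - (-2 + 21*Z) = 0 - (-2 + 21*26) = 0 - (-2 + 546) = 0 - 1*544 = 0 - 544 = -544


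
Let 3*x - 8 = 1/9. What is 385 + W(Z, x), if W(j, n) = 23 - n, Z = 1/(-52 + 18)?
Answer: 10943/27 ≈ 405.30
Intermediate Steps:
x = 73/27 (x = 8/3 + (⅓)/9 = 8/3 + (⅓)*(⅑) = 8/3 + 1/27 = 73/27 ≈ 2.7037)
Z = -1/34 (Z = 1/(-34) = -1/34 ≈ -0.029412)
385 + W(Z, x) = 385 + (23 - 1*73/27) = 385 + (23 - 73/27) = 385 + 548/27 = 10943/27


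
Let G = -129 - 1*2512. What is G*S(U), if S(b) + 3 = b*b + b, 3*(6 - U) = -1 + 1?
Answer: -102999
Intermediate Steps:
U = 6 (U = 6 - (-1 + 1)/3 = 6 - ⅓*0 = 6 + 0 = 6)
S(b) = -3 + b + b² (S(b) = -3 + (b*b + b) = -3 + (b² + b) = -3 + (b + b²) = -3 + b + b²)
G = -2641 (G = -129 - 2512 = -2641)
G*S(U) = -2641*(-3 + 6 + 6²) = -2641*(-3 + 6 + 36) = -2641*39 = -102999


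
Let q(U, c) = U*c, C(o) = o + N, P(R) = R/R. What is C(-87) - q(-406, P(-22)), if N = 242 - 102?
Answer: 459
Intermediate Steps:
P(R) = 1
N = 140
C(o) = 140 + o (C(o) = o + 140 = 140 + o)
C(-87) - q(-406, P(-22)) = (140 - 87) - (-406) = 53 - 1*(-406) = 53 + 406 = 459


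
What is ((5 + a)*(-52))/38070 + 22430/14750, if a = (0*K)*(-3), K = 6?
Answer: 8500751/5615325 ≈ 1.5138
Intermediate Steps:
a = 0 (a = (0*6)*(-3) = 0*(-3) = 0)
((5 + a)*(-52))/38070 + 22430/14750 = ((5 + 0)*(-52))/38070 + 22430/14750 = (5*(-52))*(1/38070) + 22430*(1/14750) = -260*1/38070 + 2243/1475 = -26/3807 + 2243/1475 = 8500751/5615325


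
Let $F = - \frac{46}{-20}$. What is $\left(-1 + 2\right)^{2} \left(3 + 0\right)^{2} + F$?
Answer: $\frac{113}{10} \approx 11.3$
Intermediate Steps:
$F = \frac{23}{10}$ ($F = \left(-46\right) \left(- \frac{1}{20}\right) = \frac{23}{10} \approx 2.3$)
$\left(-1 + 2\right)^{2} \left(3 + 0\right)^{2} + F = \left(-1 + 2\right)^{2} \left(3 + 0\right)^{2} + \frac{23}{10} = 1^{2} \cdot 3^{2} + \frac{23}{10} = 1 \cdot 9 + \frac{23}{10} = 9 + \frac{23}{10} = \frac{113}{10}$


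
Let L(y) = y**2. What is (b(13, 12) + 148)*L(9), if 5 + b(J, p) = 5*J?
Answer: 16848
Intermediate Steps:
b(J, p) = -5 + 5*J
(b(13, 12) + 148)*L(9) = ((-5 + 5*13) + 148)*9**2 = ((-5 + 65) + 148)*81 = (60 + 148)*81 = 208*81 = 16848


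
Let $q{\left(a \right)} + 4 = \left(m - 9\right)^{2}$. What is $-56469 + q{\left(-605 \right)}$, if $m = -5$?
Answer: $-56277$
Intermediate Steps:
$q{\left(a \right)} = 192$ ($q{\left(a \right)} = -4 + \left(-5 - 9\right)^{2} = -4 + \left(-14\right)^{2} = -4 + 196 = 192$)
$-56469 + q{\left(-605 \right)} = -56469 + 192 = -56277$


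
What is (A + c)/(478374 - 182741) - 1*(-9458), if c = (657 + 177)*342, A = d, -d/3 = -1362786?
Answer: 2800470500/295633 ≈ 9472.8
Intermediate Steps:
d = 4088358 (d = -3*(-1362786) = 4088358)
A = 4088358
c = 285228 (c = 834*342 = 285228)
(A + c)/(478374 - 182741) - 1*(-9458) = (4088358 + 285228)/(478374 - 182741) - 1*(-9458) = 4373586/295633 + 9458 = 2800470500/295633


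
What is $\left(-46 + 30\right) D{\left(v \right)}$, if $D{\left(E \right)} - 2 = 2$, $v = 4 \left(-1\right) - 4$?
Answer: $-64$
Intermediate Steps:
$v = -8$ ($v = -4 - 4 = -8$)
$D{\left(E \right)} = 4$ ($D{\left(E \right)} = 2 + 2 = 4$)
$\left(-46 + 30\right) D{\left(v \right)} = \left(-46 + 30\right) 4 = \left(-16\right) 4 = -64$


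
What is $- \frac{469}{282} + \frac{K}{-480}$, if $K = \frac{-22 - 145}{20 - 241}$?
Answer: $- \frac{8299769}{4985760} \approx -1.6647$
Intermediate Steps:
$K = \frac{167}{221}$ ($K = - \frac{167}{-221} = \left(-167\right) \left(- \frac{1}{221}\right) = \frac{167}{221} \approx 0.75566$)
$- \frac{469}{282} + \frac{K}{-480} = - \frac{469}{282} + \frac{167}{221 \left(-480\right)} = \left(-469\right) \frac{1}{282} + \frac{167}{221} \left(- \frac{1}{480}\right) = - \frac{469}{282} - \frac{167}{106080} = - \frac{8299769}{4985760}$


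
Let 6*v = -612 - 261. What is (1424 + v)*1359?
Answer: 3474963/2 ≈ 1.7375e+6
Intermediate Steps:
v = -291/2 (v = (-612 - 261)/6 = (⅙)*(-873) = -291/2 ≈ -145.50)
(1424 + v)*1359 = (1424 - 291/2)*1359 = (2557/2)*1359 = 3474963/2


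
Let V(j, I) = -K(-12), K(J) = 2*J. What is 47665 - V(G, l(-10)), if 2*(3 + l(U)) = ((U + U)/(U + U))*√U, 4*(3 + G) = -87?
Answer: 47641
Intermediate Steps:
G = -99/4 (G = -3 + (¼)*(-87) = -3 - 87/4 = -99/4 ≈ -24.750)
l(U) = -3 + √U/2 (l(U) = -3 + (((U + U)/(U + U))*√U)/2 = -3 + (((2*U)/((2*U)))*√U)/2 = -3 + (((2*U)*(1/(2*U)))*√U)/2 = -3 + (1*√U)/2 = -3 + √U/2)
V(j, I) = 24 (V(j, I) = -2*(-12) = -1*(-24) = 24)
47665 - V(G, l(-10)) = 47665 - 1*24 = 47665 - 24 = 47641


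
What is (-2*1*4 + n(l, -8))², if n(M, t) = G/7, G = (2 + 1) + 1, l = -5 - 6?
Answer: 2704/49 ≈ 55.184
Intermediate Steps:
l = -11
G = 4 (G = 3 + 1 = 4)
n(M, t) = 4/7
(-2*1*4 + n(l, -8))² = (-2*1*4 + 4/7)² = (-2*4 + 4/7)² = (-8 + 4/7)² = (-52/7)² = 2704/49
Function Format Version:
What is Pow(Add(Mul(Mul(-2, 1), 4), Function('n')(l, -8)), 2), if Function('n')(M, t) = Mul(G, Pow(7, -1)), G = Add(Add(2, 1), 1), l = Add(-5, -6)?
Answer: Rational(2704, 49) ≈ 55.184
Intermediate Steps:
l = -11
G = 4 (G = Add(3, 1) = 4)
Function('n')(M, t) = Rational(4, 7) (Function('n')(M, t) = Mul(4, Pow(7, -1)) = Mul(4, Rational(1, 7)) = Rational(4, 7))
Pow(Add(Mul(Mul(-2, 1), 4), Function('n')(l, -8)), 2) = Pow(Add(Mul(Mul(-2, 1), 4), Rational(4, 7)), 2) = Pow(Add(Mul(-2, 4), Rational(4, 7)), 2) = Pow(Add(-8, Rational(4, 7)), 2) = Pow(Rational(-52, 7), 2) = Rational(2704, 49)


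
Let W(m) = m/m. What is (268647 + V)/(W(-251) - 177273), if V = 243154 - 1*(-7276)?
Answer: -519077/177272 ≈ -2.9281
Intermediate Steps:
V = 250430 (V = 243154 + 7276 = 250430)
W(m) = 1
(268647 + V)/(W(-251) - 177273) = (268647 + 250430)/(1 - 177273) = 519077/(-177272) = 519077*(-1/177272) = -519077/177272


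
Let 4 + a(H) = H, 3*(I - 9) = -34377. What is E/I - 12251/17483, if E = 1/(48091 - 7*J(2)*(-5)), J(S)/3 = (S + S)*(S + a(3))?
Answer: -6804829605933/9710948958850 ≈ -0.70074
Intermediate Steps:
I = -11450 (I = 9 + (1/3)*(-34377) = 9 - 11459 = -11450)
a(H) = -4 + H
J(S) = 6*S*(-1 + S) (J(S) = 3*((S + S)*(S + (-4 + 3))) = 3*((2*S)*(S - 1)) = 3*((2*S)*(-1 + S)) = 3*(2*S*(-1 + S)) = 6*S*(-1 + S))
E = 1/48511 (E = 1/(48091 - 42*2*(-1 + 2)*(-5)) = 1/(48091 - 42*2*(-5)) = 1/(48091 - 7*12*(-5)) = 1/(48091 - 84*(-5)) = 1/(48091 + 420) = 1/48511 ≈ 2.0614e-5)
E/I - 12251/17483 = (1/48511)/(-11450) - 12251/17483 = (1/48511)*(-1/11450) - 12251*1/17483 = -1/555450950 - 12251/17483 = -6804829605933/9710948958850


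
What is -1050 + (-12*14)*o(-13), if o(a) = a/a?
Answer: -1218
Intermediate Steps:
o(a) = 1
-1050 + (-12*14)*o(-13) = -1050 - 12*14*1 = -1050 - 168*1 = -1050 - 168 = -1218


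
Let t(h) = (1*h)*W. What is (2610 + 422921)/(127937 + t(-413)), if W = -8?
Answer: 425531/131241 ≈ 3.2424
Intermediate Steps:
t(h) = -8*h (t(h) = (1*h)*(-8) = h*(-8) = -8*h)
(2610 + 422921)/(127937 + t(-413)) = (2610 + 422921)/(127937 - 8*(-413)) = 425531/(127937 + 3304) = 425531/131241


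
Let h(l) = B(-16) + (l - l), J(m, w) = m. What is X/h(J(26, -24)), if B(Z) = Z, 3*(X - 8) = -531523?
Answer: 531499/48 ≈ 11073.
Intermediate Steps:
X = -531499/3 (X = 8 + (1/3)*(-531523) = 8 - 531523/3 = -531499/3 ≈ -1.7717e+5)
h(l) = -16 (h(l) = -16 + (l - l) = -16 + 0 = -16)
X/h(J(26, -24)) = -531499/3/(-16) = -531499/3*(-1/16) = 531499/48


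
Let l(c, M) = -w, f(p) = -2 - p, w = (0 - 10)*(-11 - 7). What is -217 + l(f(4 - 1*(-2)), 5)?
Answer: -397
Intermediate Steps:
w = 180 (w = -10*(-18) = 180)
l(c, M) = -180 (l(c, M) = -1*180 = -180)
-217 + l(f(4 - 1*(-2)), 5) = -217 - 180 = -397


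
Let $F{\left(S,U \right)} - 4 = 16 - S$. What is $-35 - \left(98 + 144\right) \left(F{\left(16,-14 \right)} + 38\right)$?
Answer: $-10199$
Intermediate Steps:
$F{\left(S,U \right)} = 20 - S$ ($F{\left(S,U \right)} = 4 - \left(-16 + S\right) = 20 - S$)
$-35 - \left(98 + 144\right) \left(F{\left(16,-14 \right)} + 38\right) = -35 - \left(98 + 144\right) \left(\left(20 - 16\right) + 38\right) = -35 - 242 \left(\left(20 - 16\right) + 38\right) = -35 - 242 \left(4 + 38\right) = -35 - 242 \cdot 42 = -35 - 10164 = -10199$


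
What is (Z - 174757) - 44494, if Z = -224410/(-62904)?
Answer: -6895770247/31452 ≈ -2.1925e+5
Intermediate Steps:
Z = 112205/31452 (Z = -224410*(-1/62904) = 112205/31452 ≈ 3.5675)
(Z - 174757) - 44494 = (112205/31452 - 174757) - 44494 = -5496344959/31452 - 44494 = -6895770247/31452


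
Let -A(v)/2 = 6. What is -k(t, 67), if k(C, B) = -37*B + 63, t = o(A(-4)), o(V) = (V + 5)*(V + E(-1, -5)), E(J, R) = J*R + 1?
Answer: 2416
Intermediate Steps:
E(J, R) = 1 + J*R
A(v) = -12 (A(v) = -2*6 = -12)
o(V) = (5 + V)*(6 + V) (o(V) = (V + 5)*(V + (1 - 1*(-5))) = (5 + V)*(V + (1 + 5)) = (5 + V)*(V + 6) = (5 + V)*(6 + V))
t = 42 (t = 30 + (-12)² + 11*(-12) = 30 + 144 - 132 = 42)
k(C, B) = 63 - 37*B
-k(t, 67) = -(63 - 37*67) = -(63 - 2479) = -1*(-2416) = 2416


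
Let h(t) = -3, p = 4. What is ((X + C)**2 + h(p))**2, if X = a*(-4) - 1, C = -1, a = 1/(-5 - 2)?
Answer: 2209/2401 ≈ 0.92003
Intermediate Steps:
a = -1/7 (a = 1/(-7) = -1/7 ≈ -0.14286)
X = -3/7 (X = -1/7*(-4) - 1 = 4/7 - 1 = -3/7 ≈ -0.42857)
((X + C)**2 + h(p))**2 = ((-3/7 - 1)**2 - 3)**2 = ((-10/7)**2 - 3)**2 = (100/49 - 3)**2 = (-47/49)**2 = 2209/2401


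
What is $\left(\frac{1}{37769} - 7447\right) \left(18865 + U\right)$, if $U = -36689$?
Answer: $\frac{5013280585408}{37769} \approx 1.3274 \cdot 10^{8}$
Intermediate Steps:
$\left(\frac{1}{37769} - 7447\right) \left(18865 + U\right) = \left(\frac{1}{37769} - 7447\right) \left(18865 - 36689\right) = \left(\frac{1}{37769} - 7447\right) \left(-17824\right) = \left(- \frac{281265742}{37769}\right) \left(-17824\right) = \frac{5013280585408}{37769}$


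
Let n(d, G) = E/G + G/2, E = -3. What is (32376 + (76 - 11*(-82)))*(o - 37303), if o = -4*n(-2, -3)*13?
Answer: -1243337058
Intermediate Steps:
n(d, G) = G/2 - 3/G (n(d, G) = -3/G + G/2 = G/2 - 3/G)
o = 26 (o = -4*((1/2)*(-3) - 3/(-3))*13 = -4*(-3/2 - 3*(-1/3))*13 = -4*(-3/2 + 1)*13 = -4*(-1/2)*13 = 2*13 = 26)
(32376 + (76 - 11*(-82)))*(o - 37303) = (32376 + (76 - 11*(-82)))*(26 - 37303) = (32376 + (76 + 902))*(-37277) = (32376 + 978)*(-37277) = 33354*(-37277) = -1243337058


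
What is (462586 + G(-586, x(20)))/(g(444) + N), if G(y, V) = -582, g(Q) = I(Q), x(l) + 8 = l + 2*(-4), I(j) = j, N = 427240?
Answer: 115501/106921 ≈ 1.0802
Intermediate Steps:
x(l) = -16 + l (x(l) = -8 + (l + 2*(-4)) = -8 + (l - 8) = -8 + (-8 + l) = -16 + l)
g(Q) = Q
(462586 + G(-586, x(20)))/(g(444) + N) = (462586 - 582)/(444 + 427240) = 462004/427684 = 462004*(1/427684) = 115501/106921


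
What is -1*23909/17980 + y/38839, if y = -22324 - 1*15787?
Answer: -1613837431/698325220 ≈ -2.3110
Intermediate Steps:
y = -38111 (y = -22324 - 15787 = -38111)
-1*23909/17980 + y/38839 = -1*23909/17980 - 38111/38839 = -23909*1/17980 - 38111*1/38839 = -23909/17980 - 38111/38839 = -1613837431/698325220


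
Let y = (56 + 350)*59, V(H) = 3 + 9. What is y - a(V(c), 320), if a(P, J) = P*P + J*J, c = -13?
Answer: -78590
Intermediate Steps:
V(H) = 12
a(P, J) = J² + P² (a(P, J) = P² + J² = J² + P²)
y = 23954 (y = 406*59 = 23954)
y - a(V(c), 320) = 23954 - (320² + 12²) = 23954 - (102400 + 144) = 23954 - 1*102544 = 23954 - 102544 = -78590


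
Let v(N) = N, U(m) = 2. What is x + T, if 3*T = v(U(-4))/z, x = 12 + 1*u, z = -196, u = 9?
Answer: 6173/294 ≈ 20.997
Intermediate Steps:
x = 21 (x = 12 + 1*9 = 12 + 9 = 21)
T = -1/294 (T = (2/(-196))/3 = (2*(-1/196))/3 = (1/3)*(-1/98) = -1/294 ≈ -0.0034014)
x + T = 21 - 1/294 = 6173/294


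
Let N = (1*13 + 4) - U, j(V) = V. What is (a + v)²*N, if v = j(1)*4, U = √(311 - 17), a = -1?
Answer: 153 - 63*√6 ≈ -1.3179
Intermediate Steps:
U = 7*√6 (U = √294 = 7*√6 ≈ 17.146)
v = 4 (v = 1*4 = 4)
N = 17 - 7*√6 (N = (1*13 + 4) - 7*√6 = (13 + 4) - 7*√6 = 17 - 7*√6 ≈ -0.14643)
(a + v)²*N = (-1 + 4)²*(17 - 7*√6) = 3²*(17 - 7*√6) = 9*(17 - 7*√6) = 153 - 63*√6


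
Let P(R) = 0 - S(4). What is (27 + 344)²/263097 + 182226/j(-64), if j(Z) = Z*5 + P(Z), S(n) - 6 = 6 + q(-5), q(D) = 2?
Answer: -23948570914/43937199 ≈ -545.06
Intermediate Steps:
S(n) = 14 (S(n) = 6 + (6 + 2) = 6 + 8 = 14)
P(R) = -14 (P(R) = 0 - 1*14 = 0 - 14 = -14)
j(Z) = -14 + 5*Z (j(Z) = Z*5 - 14 = 5*Z - 14 = -14 + 5*Z)
(27 + 344)²/263097 + 182226/j(-64) = (27 + 344)²/263097 + 182226/(-14 + 5*(-64)) = 371²*(1/263097) + 182226/(-14 - 320) = 137641*(1/263097) + 182226/(-334) = 137641/263097 + 182226*(-1/334) = 137641/263097 - 91113/167 = -23948570914/43937199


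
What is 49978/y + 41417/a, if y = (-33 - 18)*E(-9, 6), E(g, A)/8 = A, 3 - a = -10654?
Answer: -215613365/13044168 ≈ -16.529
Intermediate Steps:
a = 10657 (a = 3 - 1*(-10654) = 3 + 10654 = 10657)
E(g, A) = 8*A
y = -2448 (y = (-33 - 18)*(8*6) = -51*48 = -2448)
49978/y + 41417/a = 49978/(-2448) + 41417/10657 = 49978*(-1/2448) + 41417*(1/10657) = -24989/1224 + 41417/10657 = -215613365/13044168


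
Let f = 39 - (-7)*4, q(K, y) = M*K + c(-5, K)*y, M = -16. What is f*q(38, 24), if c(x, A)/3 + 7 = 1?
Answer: -69680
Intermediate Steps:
c(x, A) = -18 (c(x, A) = -21 + 3*1 = -21 + 3 = -18)
q(K, y) = -18*y - 16*K (q(K, y) = -16*K - 18*y = -18*y - 16*K)
f = 67 (f = 39 - 1*(-28) = 39 + 28 = 67)
f*q(38, 24) = 67*(-18*24 - 16*38) = 67*(-432 - 608) = 67*(-1040) = -69680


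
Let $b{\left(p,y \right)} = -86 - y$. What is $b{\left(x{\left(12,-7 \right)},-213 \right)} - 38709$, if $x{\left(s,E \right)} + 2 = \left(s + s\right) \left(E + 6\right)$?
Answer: $-38582$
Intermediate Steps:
$x{\left(s,E \right)} = -2 + 2 s \left(6 + E\right)$ ($x{\left(s,E \right)} = -2 + \left(s + s\right) \left(E + 6\right) = -2 + 2 s \left(6 + E\right)$)
$b{\left(x{\left(12,-7 \right)},-213 \right)} - 38709 = \left(-86 - -213\right) - 38709 = \left(-86 + 213\right) - 38709 = 127 - 38709 = -38582$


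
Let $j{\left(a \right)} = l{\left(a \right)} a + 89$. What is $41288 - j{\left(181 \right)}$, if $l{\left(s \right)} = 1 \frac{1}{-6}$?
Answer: $\frac{247375}{6} \approx 41229.0$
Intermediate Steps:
$l{\left(s \right)} = - \frac{1}{6}$ ($l{\left(s \right)} = 1 \left(- \frac{1}{6}\right) = - \frac{1}{6}$)
$j{\left(a \right)} = 89 - \frac{a}{6}$ ($j{\left(a \right)} = - \frac{a}{6} + 89 = 89 - \frac{a}{6}$)
$41288 - j{\left(181 \right)} = 41288 - \left(89 - \frac{181}{6}\right) = 41288 - \frac{353}{6} = \frac{247375}{6}$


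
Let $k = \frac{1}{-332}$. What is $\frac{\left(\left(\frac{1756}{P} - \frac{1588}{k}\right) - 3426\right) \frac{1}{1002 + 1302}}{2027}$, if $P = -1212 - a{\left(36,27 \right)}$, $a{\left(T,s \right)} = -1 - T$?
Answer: $\frac{102575249}{914582400} \approx 0.11216$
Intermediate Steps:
$P = -1175$ ($P = -1212 - \left(-1 - 36\right) = -1212 - -37 = -1212 + 37 = -1175$)
$k = - \frac{1}{332} \approx -0.003012$
$\frac{\left(\left(\frac{1756}{P} - \frac{1588}{k}\right) - 3426\right) \frac{1}{1002 + 1302}}{2027} = \frac{\left(\left(\frac{1756}{-1175} - \frac{1588}{- \frac{1}{332}}\right) - 3426\right) \frac{1}{1002 + 1302}}{2027} = \frac{\left(1756 \left(- \frac{1}{1175}\right) - -527216\right) - 3426}{2304} \cdot \frac{1}{2027} = \left(\left(- \frac{1756}{1175} + 527216\right) - 3426\right) \frac{1}{2304} \cdot \frac{1}{2027} = \left(\frac{619477044}{1175} - 3426\right) \frac{1}{2304} \cdot \frac{1}{2027} = \frac{615451494}{1175} \cdot \frac{1}{2304} \cdot \frac{1}{2027} = \frac{102575249}{451200} \cdot \frac{1}{2027} = \frac{102575249}{914582400}$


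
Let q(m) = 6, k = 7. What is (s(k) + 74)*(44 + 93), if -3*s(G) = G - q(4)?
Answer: 30277/3 ≈ 10092.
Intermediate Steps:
s(G) = 2 - G/3 (s(G) = -(G - 1*6)/3 = -(G - 6)/3 = -(-6 + G)/3 = 2 - G/3)
(s(k) + 74)*(44 + 93) = ((2 - 1/3*7) + 74)*(44 + 93) = ((2 - 7/3) + 74)*137 = (-1/3 + 74)*137 = (221/3)*137 = 30277/3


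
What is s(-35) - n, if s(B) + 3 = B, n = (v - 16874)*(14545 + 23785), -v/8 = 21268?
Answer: 7168399902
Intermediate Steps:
v = -170144 (v = -8*21268 = -170144)
n = -7168399940 (n = (-170144 - 16874)*(14545 + 23785) = -187018*38330 = -7168399940)
s(B) = -3 + B
s(-35) - n = (-3 - 35) - 1*(-7168399940) = -38 + 7168399940 = 7168399902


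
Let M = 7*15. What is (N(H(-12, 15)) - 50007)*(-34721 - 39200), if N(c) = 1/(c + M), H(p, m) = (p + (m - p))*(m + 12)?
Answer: 1885249324049/510 ≈ 3.6966e+9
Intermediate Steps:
M = 105
H(p, m) = m*(12 + m)
N(c) = 1/(105 + c) (N(c) = 1/(c + 105) = 1/(105 + c))
(N(H(-12, 15)) - 50007)*(-34721 - 39200) = (1/(105 + 15*(12 + 15)) - 50007)*(-34721 - 39200) = (1/(105 + 15*27) - 50007)*(-73921) = (1/(105 + 405) - 50007)*(-73921) = (1/510 - 50007)*(-73921) = -25503569/510*(-73921) = 1885249324049/510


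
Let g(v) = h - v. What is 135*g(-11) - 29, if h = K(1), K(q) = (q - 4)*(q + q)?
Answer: 646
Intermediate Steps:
K(q) = 2*q*(-4 + q) (K(q) = (-4 + q)*(2*q) = 2*q*(-4 + q))
h = -6 (h = 2*1*(-4 + 1) = 2*1*(-3) = -6)
g(v) = -6 - v
135*g(-11) - 29 = 135*(-6 - 1*(-11)) - 29 = 135*(-6 + 11) - 29 = 135*5 - 29 = 675 - 29 = 646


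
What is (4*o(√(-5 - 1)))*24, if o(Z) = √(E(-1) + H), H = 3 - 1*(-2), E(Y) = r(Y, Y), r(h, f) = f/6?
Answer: 16*√174 ≈ 211.05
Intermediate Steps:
r(h, f) = f/6 (r(h, f) = f*(⅙) = f/6)
E(Y) = Y/6
H = 5 (H = 3 + 2 = 5)
o(Z) = √174/6 (o(Z) = √((⅙)*(-1) + 5) = √(-⅙ + 5) = √(29/6) = √174/6)
(4*o(√(-5 - 1)))*24 = (4*(√174/6))*24 = (2*√174/3)*24 = 16*√174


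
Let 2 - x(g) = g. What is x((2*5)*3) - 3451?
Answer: -3479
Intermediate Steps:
x(g) = 2 - g
x((2*5)*3) - 3451 = (2 - 2*5*3) - 3451 = (2 - 10*3) - 3451 = (2 - 1*30) - 3451 = (2 - 30) - 3451 = -28 - 3451 = -3479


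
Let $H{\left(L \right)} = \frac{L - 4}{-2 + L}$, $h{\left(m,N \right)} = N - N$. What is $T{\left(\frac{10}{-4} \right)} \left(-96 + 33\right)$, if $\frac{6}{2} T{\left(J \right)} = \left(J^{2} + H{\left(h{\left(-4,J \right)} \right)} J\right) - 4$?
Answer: $\frac{231}{4} \approx 57.75$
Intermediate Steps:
$h{\left(m,N \right)} = 0$
$H{\left(L \right)} = \frac{-4 + L}{-2 + L}$
$T{\left(J \right)} = - \frac{4}{3} + \frac{J^{2}}{3} + \frac{2 J}{3}$ ($T{\left(J \right)} = \frac{\left(J^{2} + \frac{-4 + 0}{-2 + 0} J\right) - 4}{3} = \frac{\left(J^{2} + \frac{1}{-2} \left(-4\right) J\right) - 4}{3} = \frac{\left(J^{2} + \left(- \frac{1}{2}\right) \left(-4\right) J\right) - 4}{3} = \frac{\left(J^{2} + 2 J\right) - 4}{3} = \frac{-4 + J^{2} + 2 J}{3} = - \frac{4}{3} + \frac{J^{2}}{3} + \frac{2 J}{3}$)
$T{\left(\frac{10}{-4} \right)} \left(-96 + 33\right) = \left(- \frac{4}{3} + \frac{\left(\frac{10}{-4}\right)^{2}}{3} + \frac{2 \frac{10}{-4}}{3}\right) \left(-96 + 33\right) = \left(- \frac{4}{3} + \frac{\left(10 \left(- \frac{1}{4}\right)\right)^{2}}{3} + \frac{2 \cdot 10 \left(- \frac{1}{4}\right)}{3}\right) \left(-63\right) = \left(- \frac{4}{3} + \frac{\left(- \frac{5}{2}\right)^{2}}{3} + \frac{2}{3} \left(- \frac{5}{2}\right)\right) \left(-63\right) = \left(- \frac{4}{3} + \frac{1}{3} \cdot \frac{25}{4} - \frac{5}{3}\right) \left(-63\right) = \left(- \frac{4}{3} + \frac{25}{12} - \frac{5}{3}\right) \left(-63\right) = \left(- \frac{11}{12}\right) \left(-63\right) = \frac{231}{4}$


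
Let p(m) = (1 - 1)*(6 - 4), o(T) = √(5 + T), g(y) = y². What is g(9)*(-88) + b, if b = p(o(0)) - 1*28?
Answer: -7156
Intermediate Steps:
p(m) = 0 (p(m) = 0*2 = 0)
b = -28 (b = 0 - 1*28 = 0 - 28 = -28)
g(9)*(-88) + b = 9²*(-88) - 28 = 81*(-88) - 28 = -7128 - 28 = -7156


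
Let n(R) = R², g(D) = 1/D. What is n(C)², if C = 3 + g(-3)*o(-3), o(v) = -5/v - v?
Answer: 28561/6561 ≈ 4.3531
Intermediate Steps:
o(v) = -v - 5/v
C = 13/9 (C = 3 + (-1*(-3) - 5/(-3))/(-3) = 3 - (3 - 5*(-⅓))/3 = 3 - (3 + 5/3)/3 = 3 - ⅓*14/3 = 3 - 14/9 = 13/9 ≈ 1.4444)
n(C)² = ((13/9)²)² = (169/81)² = 28561/6561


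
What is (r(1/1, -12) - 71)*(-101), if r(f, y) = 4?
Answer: 6767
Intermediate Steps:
(r(1/1, -12) - 71)*(-101) = (4 - 71)*(-101) = -67*(-101) = 6767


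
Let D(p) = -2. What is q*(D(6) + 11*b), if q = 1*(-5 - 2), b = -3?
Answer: 245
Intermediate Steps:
q = -7 (q = 1*(-7) = -7)
q*(D(6) + 11*b) = -7*(-2 + 11*(-3)) = -7*(-2 - 33) = -7*(-35) = 245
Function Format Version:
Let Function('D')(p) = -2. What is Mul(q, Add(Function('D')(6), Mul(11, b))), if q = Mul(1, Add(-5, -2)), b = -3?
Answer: 245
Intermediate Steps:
q = -7 (q = Mul(1, -7) = -7)
Mul(q, Add(Function('D')(6), Mul(11, b))) = Mul(-7, Add(-2, Mul(11, -3))) = Mul(-7, Add(-2, -33)) = Mul(-7, -35) = 245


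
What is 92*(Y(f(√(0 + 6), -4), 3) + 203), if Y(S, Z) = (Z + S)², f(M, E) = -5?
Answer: 19044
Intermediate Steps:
Y(S, Z) = (S + Z)²
92*(Y(f(√(0 + 6), -4), 3) + 203) = 92*((-5 + 3)² + 203) = 92*((-2)² + 203) = 92*(4 + 203) = 92*207 = 19044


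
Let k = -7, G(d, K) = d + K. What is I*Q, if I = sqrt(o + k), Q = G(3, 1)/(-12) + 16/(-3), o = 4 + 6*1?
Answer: -17*sqrt(3)/3 ≈ -9.8150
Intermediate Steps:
G(d, K) = K + d
o = 10 (o = 4 + 6 = 10)
Q = -17/3 (Q = (1 + 3)/(-12) + 16/(-3) = 4*(-1/12) + 16*(-1/3) = -1/3 - 16/3 = -17/3 ≈ -5.6667)
I = sqrt(3) (I = sqrt(10 - 7) = sqrt(3) ≈ 1.7320)
I*Q = sqrt(3)*(-17/3) = -17*sqrt(3)/3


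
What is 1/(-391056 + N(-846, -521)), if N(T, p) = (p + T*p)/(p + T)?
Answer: -1367/535013797 ≈ -2.5551e-6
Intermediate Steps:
N(T, p) = (p + T*p)/(T + p)
1/(-391056 + N(-846, -521)) = 1/(-391056 - 521*(1 - 846)/(-846 - 521)) = 1/(-391056 - 521*(-845)/(-1367)) = 1/(-391056 - 521*(-1/1367)*(-845)) = 1/(-391056 - 440245/1367) = 1/(-535013797/1367) = -1367/535013797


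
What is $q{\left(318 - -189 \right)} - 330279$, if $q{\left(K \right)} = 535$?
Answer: $-329744$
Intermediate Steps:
$q{\left(318 - -189 \right)} - 330279 = 535 - 330279 = -329744$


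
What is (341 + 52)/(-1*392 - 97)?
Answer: -131/163 ≈ -0.80368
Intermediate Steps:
(341 + 52)/(-1*392 - 97) = 393/(-392 - 97) = 393/(-489) = 393*(-1/489) = -131/163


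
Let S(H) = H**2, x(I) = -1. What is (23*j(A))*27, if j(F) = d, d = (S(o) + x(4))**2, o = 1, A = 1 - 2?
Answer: 0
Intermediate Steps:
A = -1
d = 0 (d = (1**2 - 1)**2 = (1 - 1)**2 = 0**2 = 0)
j(F) = 0
(23*j(A))*27 = (23*0)*27 = 0*27 = 0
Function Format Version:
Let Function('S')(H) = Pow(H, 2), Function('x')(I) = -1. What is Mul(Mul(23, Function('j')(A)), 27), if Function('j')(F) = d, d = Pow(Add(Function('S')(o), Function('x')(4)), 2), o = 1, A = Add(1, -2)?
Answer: 0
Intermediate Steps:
A = -1
d = 0 (d = Pow(Add(Pow(1, 2), -1), 2) = Pow(Add(1, -1), 2) = Pow(0, 2) = 0)
Function('j')(F) = 0
Mul(Mul(23, Function('j')(A)), 27) = Mul(Mul(23, 0), 27) = Mul(0, 27) = 0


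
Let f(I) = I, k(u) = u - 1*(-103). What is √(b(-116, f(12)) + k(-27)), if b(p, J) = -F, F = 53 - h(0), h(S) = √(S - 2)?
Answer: √(23 + I*√2) ≈ 4.7981 + 0.14737*I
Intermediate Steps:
h(S) = √(-2 + S)
k(u) = 103 + u (k(u) = u + 103 = 103 + u)
F = 53 - I*√2 (F = 53 - √(-2 + 0) = 53 - √(-2) = 53 - I*√2 ≈ 53.0 - 1.4142*I)
b(p, J) = -53 + I*√2 (b(p, J) = -(53 - I*√2) = -53 + I*√2)
√(b(-116, f(12)) + k(-27)) = √((-53 + I*√2) + (103 - 27)) = √((-53 + I*√2) + 76) = √(23 + I*√2)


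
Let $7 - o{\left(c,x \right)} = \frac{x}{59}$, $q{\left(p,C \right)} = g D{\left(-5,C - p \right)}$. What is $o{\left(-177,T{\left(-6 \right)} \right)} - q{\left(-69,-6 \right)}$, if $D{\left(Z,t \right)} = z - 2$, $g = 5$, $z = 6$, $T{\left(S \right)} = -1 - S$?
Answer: $- \frac{772}{59} \approx -13.085$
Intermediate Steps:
$D{\left(Z,t \right)} = 4$ ($D{\left(Z,t \right)} = 6 - 2 = 4$)
$q{\left(p,C \right)} = 20$ ($q{\left(p,C \right)} = 5 \cdot 4 = 20$)
$o{\left(c,x \right)} = 7 - \frac{x}{59}$
$o{\left(-177,T{\left(-6 \right)} \right)} - q{\left(-69,-6 \right)} = \left(7 - \frac{-1 - -6}{59}\right) - 20 = \left(7 - \frac{-1 + 6}{59}\right) - 20 = \left(7 - \frac{5}{59}\right) - 20 = \frac{408}{59} - 20 = - \frac{772}{59}$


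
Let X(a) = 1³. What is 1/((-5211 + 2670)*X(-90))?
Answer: -1/2541 ≈ -0.00039355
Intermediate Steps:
X(a) = 1
1/((-5211 + 2670)*X(-90)) = 1/((-5211 + 2670)*1) = 1/(-2541) = -1/2541*1 = -1/2541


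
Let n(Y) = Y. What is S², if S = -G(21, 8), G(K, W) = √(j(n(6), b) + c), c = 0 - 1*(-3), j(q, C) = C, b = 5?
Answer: 8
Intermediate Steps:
c = 3 (c = 0 + 3 = 3)
G(K, W) = 2*√2 (G(K, W) = √(5 + 3) = √8 = 2*√2)
S = -2*√2 ≈ -2.8284
S² = (-2*√2)² = 8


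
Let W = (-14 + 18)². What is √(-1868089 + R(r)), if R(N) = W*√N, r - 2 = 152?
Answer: √(-1868089 + 16*√154) ≈ 1366.7*I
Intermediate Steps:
r = 154 (r = 2 + 152 = 154)
W = 16 (W = 4² = 16)
R(N) = 16*√N
√(-1868089 + R(r)) = √(-1868089 + 16*√154)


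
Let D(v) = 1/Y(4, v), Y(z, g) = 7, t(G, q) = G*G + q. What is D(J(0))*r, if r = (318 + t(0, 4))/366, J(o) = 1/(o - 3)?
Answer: 23/183 ≈ 0.12568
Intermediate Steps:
t(G, q) = q + G² (t(G, q) = G² + q = q + G²)
J(o) = 1/(-3 + o)
D(v) = ⅐ (D(v) = 1/7 = ⅐)
r = 161/183 (r = (318 + (4 + 0²))/366 = (318 + (4 + 0))*(1/366) = (318 + 4)*(1/366) = 322*(1/366) = 161/183 ≈ 0.87978)
D(J(0))*r = (⅐)*(161/183) = 23/183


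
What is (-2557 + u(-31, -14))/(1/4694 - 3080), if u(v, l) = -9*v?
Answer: 10692932/14457519 ≈ 0.73961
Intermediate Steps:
(-2557 + u(-31, -14))/(1/4694 - 3080) = (-2557 - 9*(-31))/(1/4694 - 3080) = (-2557 + 279)/(1/4694 - 3080) = -2278/(-14457519/4694) = -2278*(-4694/14457519) = 10692932/14457519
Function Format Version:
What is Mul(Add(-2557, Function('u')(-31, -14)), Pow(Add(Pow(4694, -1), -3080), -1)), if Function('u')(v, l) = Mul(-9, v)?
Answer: Rational(10692932, 14457519) ≈ 0.73961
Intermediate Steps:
Mul(Add(-2557, Function('u')(-31, -14)), Pow(Add(Pow(4694, -1), -3080), -1)) = Mul(Add(-2557, Mul(-9, -31)), Pow(Add(Pow(4694, -1), -3080), -1)) = Mul(Add(-2557, 279), Pow(Add(Rational(1, 4694), -3080), -1)) = Mul(-2278, Pow(Rational(-14457519, 4694), -1)) = Mul(-2278, Rational(-4694, 14457519)) = Rational(10692932, 14457519)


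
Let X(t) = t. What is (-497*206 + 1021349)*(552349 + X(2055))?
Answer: 509478980668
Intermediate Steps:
(-497*206 + 1021349)*(552349 + X(2055)) = (-497*206 + 1021349)*(552349 + 2055) = (-102382 + 1021349)*554404 = 918967*554404 = 509478980668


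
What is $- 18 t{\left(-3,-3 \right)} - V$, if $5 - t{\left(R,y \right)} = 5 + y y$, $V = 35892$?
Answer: $-35730$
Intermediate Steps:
$t{\left(R,y \right)} = - y^{2}$ ($t{\left(R,y \right)} = 5 - \left(5 + y y\right) = 5 - \left(5 + y^{2}\right) = - y^{2}$)
$- 18 t{\left(-3,-3 \right)} - V = - 18 \left(- \left(-3\right)^{2}\right) - 35892 = - 18 \left(\left(-1\right) 9\right) - 35892 = \left(-18\right) \left(-9\right) - 35892 = 162 - 35892 = -35730$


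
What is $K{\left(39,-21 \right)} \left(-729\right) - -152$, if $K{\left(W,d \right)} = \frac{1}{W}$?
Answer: $\frac{1733}{13} \approx 133.31$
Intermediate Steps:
$K{\left(39,-21 \right)} \left(-729\right) - -152 = \frac{1}{39} \left(-729\right) - -152 = \frac{1}{39} \left(-729\right) + \left(-371 + 523\right) = - \frac{243}{13} + 152 = \frac{1733}{13}$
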